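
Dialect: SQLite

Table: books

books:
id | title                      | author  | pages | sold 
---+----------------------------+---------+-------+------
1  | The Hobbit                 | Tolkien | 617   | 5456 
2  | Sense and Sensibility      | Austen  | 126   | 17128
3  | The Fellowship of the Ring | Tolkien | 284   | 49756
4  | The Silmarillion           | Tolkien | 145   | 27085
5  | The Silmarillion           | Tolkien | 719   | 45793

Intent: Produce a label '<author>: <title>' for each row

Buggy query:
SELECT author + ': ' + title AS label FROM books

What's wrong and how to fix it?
Bug: '+' is numeric addition; on text columns SQLite converts them to 0 instead of concatenating

Fix: Replace + with || to concatenate text

Corrected query:
SELECT author || ': ' || title AS label FROM books

Result:
label                              
-----------------------------------
Tolkien: The Hobbit                
Austen: Sense and Sensibility      
Tolkien: The Fellowship of the Ring
Tolkien: The Silmarillion          
Tolkien: The Silmarillion          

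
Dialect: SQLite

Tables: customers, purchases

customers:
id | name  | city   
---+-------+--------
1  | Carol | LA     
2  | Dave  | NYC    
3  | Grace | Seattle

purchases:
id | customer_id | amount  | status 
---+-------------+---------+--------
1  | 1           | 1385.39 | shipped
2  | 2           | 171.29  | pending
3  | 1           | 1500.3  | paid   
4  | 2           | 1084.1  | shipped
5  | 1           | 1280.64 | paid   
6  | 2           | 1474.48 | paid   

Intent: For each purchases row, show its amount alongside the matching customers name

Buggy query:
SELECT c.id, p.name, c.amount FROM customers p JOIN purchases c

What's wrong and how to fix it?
Bug: JOIN with no ON clause produces a cartesian product; every purchases row pairs with every customers row

Fix: Add ON c.customer_id = p.id to the JOIN

Corrected query:
SELECT c.id, p.name, c.amount FROM customers p JOIN purchases c ON c.customer_id = p.id

Result:
id | name  | amount 
---+-------+--------
1  | Carol | 1385.39
2  | Dave  | 171.29 
3  | Carol | 1500.3 
4  | Dave  | 1084.1 
5  | Carol | 1280.64
6  | Dave  | 1474.48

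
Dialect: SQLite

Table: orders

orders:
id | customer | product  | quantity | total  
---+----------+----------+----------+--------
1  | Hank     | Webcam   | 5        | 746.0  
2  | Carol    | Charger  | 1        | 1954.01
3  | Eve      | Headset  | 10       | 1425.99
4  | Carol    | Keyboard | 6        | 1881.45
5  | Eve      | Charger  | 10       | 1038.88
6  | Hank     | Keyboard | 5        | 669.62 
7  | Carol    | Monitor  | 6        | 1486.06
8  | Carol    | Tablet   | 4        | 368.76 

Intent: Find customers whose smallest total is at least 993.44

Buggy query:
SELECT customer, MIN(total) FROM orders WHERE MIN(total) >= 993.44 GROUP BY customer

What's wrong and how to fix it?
Bug: MIN() in WHERE is a misuse of aggregate

Fix: Replace WHERE with HAVING after the GROUP BY

Corrected query:
SELECT customer, MIN(total) FROM orders GROUP BY customer HAVING MIN(total) >= 993.44

Result:
customer | MIN(total)
---------+-----------
Eve      | 1038.88   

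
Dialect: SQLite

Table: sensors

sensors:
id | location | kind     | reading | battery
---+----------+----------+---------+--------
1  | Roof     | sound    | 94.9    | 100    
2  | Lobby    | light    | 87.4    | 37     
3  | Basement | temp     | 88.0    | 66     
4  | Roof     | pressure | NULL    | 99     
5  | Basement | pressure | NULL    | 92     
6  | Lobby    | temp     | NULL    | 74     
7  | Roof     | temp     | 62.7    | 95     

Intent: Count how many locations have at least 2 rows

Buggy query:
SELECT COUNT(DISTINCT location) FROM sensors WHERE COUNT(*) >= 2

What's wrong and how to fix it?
Bug: WHERE filters individual rows, not groups, so a group-level COUNT is invalid there

Fix: Group first with HAVING COUNT(*) >= 2, then COUNT the resulting groups

Corrected query:
SELECT COUNT(*) FROM (SELECT location FROM sensors GROUP BY location HAVING COUNT(*) >= 2)

Result:
COUNT(*)
--------
3       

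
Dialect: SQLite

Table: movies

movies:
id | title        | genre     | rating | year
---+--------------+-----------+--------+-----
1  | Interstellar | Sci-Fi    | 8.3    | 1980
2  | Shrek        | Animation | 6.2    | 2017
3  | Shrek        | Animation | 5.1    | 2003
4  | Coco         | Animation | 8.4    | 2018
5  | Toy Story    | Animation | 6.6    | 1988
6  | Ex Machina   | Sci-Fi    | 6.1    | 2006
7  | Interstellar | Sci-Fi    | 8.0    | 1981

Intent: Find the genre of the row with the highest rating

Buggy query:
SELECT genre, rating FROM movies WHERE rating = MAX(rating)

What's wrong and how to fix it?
Bug: MAX(rating) is an aggregate and cannot be used directly in WHERE

Fix: Wrap MAX in a scalar subquery so WHERE compares against a single value

Corrected query:
SELECT genre, rating FROM movies WHERE rating = (SELECT MAX(rating) FROM movies)

Result:
genre     | rating
----------+-------
Animation | 8.4   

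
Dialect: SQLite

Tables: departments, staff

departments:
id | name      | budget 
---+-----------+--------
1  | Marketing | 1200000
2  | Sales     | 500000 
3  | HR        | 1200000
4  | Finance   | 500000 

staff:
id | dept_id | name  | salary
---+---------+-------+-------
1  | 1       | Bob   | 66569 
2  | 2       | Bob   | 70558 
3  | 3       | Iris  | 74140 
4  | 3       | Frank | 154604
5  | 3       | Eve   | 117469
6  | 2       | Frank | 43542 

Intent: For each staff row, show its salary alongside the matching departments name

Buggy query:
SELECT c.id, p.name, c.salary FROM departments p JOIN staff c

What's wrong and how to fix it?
Bug: JOIN with no ON clause produces a cartesian product; every staff row pairs with every departments row

Fix: Specify the join condition linking the foreign key to the parent id

Corrected query:
SELECT c.id, p.name, c.salary FROM departments p JOIN staff c ON c.dept_id = p.id

Result:
id | name      | salary
---+-----------+-------
1  | Marketing | 66569 
2  | Sales     | 70558 
3  | HR        | 74140 
4  | HR        | 154604
5  | HR        | 117469
6  | Sales     | 43542 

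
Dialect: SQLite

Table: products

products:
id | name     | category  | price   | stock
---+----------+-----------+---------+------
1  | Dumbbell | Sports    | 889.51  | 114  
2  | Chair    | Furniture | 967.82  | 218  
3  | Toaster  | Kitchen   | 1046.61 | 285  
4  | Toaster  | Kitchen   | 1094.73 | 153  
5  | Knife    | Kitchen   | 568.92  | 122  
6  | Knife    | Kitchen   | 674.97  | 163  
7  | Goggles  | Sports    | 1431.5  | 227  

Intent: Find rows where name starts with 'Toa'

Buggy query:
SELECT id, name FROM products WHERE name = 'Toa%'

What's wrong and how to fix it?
Bug: '=' compares the literal string including the % character; pattern matching needs LIKE

Fix: Replace '=' with LIKE so 'Toa%' is treated as a pattern

Corrected query:
SELECT id, name FROM products WHERE name LIKE 'Toa%'

Result:
id | name   
---+--------
3  | Toaster
4  | Toaster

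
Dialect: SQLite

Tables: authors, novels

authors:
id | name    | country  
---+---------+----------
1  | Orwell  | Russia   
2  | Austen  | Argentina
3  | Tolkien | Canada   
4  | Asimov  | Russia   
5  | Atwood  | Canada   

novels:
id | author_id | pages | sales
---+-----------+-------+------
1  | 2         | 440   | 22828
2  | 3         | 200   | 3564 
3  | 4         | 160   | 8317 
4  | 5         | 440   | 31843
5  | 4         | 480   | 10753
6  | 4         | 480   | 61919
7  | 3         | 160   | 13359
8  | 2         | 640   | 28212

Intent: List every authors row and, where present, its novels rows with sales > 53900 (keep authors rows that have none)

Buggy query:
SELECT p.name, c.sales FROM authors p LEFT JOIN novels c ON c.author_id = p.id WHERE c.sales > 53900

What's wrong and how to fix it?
Bug: A WHERE condition on the right-hand table after LEFT JOIN drops unmatched parents

Fix: Move the right-table condition into the ON clause so unmatched parents are kept

Corrected query:
SELECT p.name, c.sales FROM authors p LEFT JOIN novels c ON c.author_id = p.id AND c.sales > 53900

Result:
name    | sales
--------+------
Orwell  | NULL 
Austen  | NULL 
Tolkien | NULL 
Asimov  | 61919
Atwood  | NULL 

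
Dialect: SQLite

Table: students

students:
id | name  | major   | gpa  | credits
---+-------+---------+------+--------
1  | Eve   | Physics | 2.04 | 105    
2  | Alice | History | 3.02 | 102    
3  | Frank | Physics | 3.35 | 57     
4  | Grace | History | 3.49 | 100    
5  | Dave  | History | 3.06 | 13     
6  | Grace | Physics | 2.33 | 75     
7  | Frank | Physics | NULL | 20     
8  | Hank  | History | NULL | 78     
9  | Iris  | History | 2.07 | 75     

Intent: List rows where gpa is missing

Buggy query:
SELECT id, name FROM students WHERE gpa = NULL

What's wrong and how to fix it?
Bug: '= NULL' is always unknown in SQL three-valued logic, so no rows match

Fix: Use IS NULL to test for NULL

Corrected query:
SELECT id, name FROM students WHERE gpa IS NULL

Result:
id | name 
---+------
7  | Frank
8  | Hank 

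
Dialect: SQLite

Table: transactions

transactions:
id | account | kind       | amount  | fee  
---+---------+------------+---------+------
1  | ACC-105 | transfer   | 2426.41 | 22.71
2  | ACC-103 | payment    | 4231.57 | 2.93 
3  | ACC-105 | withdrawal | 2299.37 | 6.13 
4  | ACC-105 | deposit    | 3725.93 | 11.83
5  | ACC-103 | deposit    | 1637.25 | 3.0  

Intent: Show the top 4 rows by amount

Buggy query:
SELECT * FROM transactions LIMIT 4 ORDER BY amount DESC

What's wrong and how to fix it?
Bug: ORDER BY cannot follow LIMIT; LIMIT is the final clause

Fix: Sort with ORDER BY, then apply LIMIT

Corrected query:
SELECT * FROM transactions ORDER BY amount DESC LIMIT 4

Result:
id | account | kind       | amount  | fee  
---+---------+------------+---------+------
2  | ACC-103 | payment    | 4231.57 | 2.93 
4  | ACC-105 | deposit    | 3725.93 | 11.83
1  | ACC-105 | transfer   | 2426.41 | 22.71
3  | ACC-105 | withdrawal | 2299.37 | 6.13 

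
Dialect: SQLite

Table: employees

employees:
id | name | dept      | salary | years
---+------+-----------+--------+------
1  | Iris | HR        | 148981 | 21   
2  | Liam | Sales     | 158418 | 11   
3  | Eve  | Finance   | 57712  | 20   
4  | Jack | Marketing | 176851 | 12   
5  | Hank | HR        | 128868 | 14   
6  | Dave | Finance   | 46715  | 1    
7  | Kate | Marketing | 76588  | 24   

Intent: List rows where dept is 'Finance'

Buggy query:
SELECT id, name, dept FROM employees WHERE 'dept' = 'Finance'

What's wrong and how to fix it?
Bug: 'dept' in single quotes is a string literal, not the column; the comparison is literal-vs-literal and never true

Fix: Reference the column as dept without single quotes

Corrected query:
SELECT id, name, dept FROM employees WHERE dept = 'Finance'

Result:
id | name | dept   
---+------+--------
3  | Eve  | Finance
6  | Dave | Finance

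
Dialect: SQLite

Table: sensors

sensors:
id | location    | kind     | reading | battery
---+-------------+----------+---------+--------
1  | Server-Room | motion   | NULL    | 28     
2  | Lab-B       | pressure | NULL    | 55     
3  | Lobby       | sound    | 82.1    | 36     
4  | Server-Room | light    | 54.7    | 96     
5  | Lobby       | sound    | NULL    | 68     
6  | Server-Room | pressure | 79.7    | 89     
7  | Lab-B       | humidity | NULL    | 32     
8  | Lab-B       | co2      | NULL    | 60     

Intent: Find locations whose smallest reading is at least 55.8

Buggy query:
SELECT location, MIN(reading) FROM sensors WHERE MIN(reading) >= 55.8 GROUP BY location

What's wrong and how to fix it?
Bug: Aggregates like MIN are computed per group after WHERE runs

Fix: Use HAVING for the per-group MIN condition

Corrected query:
SELECT location, MIN(reading) FROM sensors GROUP BY location HAVING MIN(reading) >= 55.8

Result:
location | MIN(reading)
---------+-------------
Lobby    | 82.1        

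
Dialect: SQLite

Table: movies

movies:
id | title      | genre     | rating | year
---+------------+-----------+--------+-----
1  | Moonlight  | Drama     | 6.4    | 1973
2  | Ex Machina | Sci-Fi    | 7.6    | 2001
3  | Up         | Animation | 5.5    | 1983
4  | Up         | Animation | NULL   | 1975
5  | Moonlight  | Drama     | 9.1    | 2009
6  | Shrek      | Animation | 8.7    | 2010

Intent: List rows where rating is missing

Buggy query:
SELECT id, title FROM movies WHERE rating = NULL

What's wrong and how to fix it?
Bug: Comparing to NULL with '=' never matches; NULL = NULL is unknown, not true

Fix: Use IS NULL to test for NULL

Corrected query:
SELECT id, title FROM movies WHERE rating IS NULL

Result:
id | title
---+------
4  | Up   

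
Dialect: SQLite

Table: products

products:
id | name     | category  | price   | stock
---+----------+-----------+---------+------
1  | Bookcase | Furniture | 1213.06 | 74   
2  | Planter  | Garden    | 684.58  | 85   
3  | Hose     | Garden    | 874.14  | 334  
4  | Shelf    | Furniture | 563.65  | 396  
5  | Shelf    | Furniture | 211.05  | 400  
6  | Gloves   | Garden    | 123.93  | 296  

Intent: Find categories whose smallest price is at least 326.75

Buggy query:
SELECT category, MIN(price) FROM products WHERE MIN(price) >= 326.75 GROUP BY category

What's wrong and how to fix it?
Bug: Aggregates like MIN are computed per group after WHERE runs

Fix: Replace WHERE with HAVING after the GROUP BY

Corrected query:
SELECT category, MIN(price) FROM products GROUP BY category HAVING MIN(price) >= 326.75

Result:
(no rows)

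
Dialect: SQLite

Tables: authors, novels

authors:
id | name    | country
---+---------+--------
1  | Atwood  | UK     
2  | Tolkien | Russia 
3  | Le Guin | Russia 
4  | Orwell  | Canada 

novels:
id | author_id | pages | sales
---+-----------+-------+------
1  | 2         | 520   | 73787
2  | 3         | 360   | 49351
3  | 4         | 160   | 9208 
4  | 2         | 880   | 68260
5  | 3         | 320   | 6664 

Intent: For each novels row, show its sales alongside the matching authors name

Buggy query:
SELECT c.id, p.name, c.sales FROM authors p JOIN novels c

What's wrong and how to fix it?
Bug: Missing join condition: each novels row is matched to all authors rows instead of just its own

Fix: Specify the join condition linking the foreign key to the parent id

Corrected query:
SELECT c.id, p.name, c.sales FROM authors p JOIN novels c ON c.author_id = p.id

Result:
id | name    | sales
---+---------+------
1  | Tolkien | 73787
2  | Le Guin | 49351
3  | Orwell  | 9208 
4  | Tolkien | 68260
5  | Le Guin | 6664 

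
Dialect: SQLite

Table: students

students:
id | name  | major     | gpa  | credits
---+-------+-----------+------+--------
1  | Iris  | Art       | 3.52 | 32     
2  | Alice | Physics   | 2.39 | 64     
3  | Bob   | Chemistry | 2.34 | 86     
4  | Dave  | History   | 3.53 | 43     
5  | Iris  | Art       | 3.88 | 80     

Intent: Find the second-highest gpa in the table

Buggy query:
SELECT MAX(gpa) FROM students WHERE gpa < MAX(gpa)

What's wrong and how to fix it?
Bug: MAX(gpa) on the right of the comparison is an aggregate-in-WHERE error

Fix: Compute the overall MAX in a subquery, then take MAX of rows below it

Corrected query:
SELECT MAX(gpa) FROM students WHERE gpa < (SELECT MAX(gpa) FROM students)

Result:
MAX(gpa)
--------
3.53    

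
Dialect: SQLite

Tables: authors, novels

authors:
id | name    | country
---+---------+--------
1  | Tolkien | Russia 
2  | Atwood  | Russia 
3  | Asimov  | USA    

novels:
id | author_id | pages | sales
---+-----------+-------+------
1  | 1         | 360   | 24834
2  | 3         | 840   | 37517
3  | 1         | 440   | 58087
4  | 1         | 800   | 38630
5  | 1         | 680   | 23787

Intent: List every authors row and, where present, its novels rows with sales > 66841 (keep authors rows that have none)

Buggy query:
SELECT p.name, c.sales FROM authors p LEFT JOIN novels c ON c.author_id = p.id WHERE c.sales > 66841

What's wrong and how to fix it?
Bug: Filtering c.sales in WHERE discards the NULL rows produced by LEFT JOIN, turning it into an inner join

Fix: Move the right-table condition into the ON clause so unmatched parents are kept

Corrected query:
SELECT p.name, c.sales FROM authors p LEFT JOIN novels c ON c.author_id = p.id AND c.sales > 66841

Result:
name    | sales
--------+------
Tolkien | NULL 
Atwood  | NULL 
Asimov  | NULL 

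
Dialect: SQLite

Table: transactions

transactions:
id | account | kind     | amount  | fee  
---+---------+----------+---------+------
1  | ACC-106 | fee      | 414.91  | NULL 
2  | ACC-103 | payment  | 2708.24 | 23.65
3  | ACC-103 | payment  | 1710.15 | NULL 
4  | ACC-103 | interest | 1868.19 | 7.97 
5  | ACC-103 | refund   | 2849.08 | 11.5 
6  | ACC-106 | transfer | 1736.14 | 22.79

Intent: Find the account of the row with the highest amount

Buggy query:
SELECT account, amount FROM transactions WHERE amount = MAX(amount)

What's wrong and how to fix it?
Bug: WHERE is evaluated per row; an aggregate over the whole table isn't defined there

Fix: Wrap MAX in a scalar subquery so WHERE compares against a single value

Corrected query:
SELECT account, amount FROM transactions WHERE amount = (SELECT MAX(amount) FROM transactions)

Result:
account | amount 
--------+--------
ACC-103 | 2849.08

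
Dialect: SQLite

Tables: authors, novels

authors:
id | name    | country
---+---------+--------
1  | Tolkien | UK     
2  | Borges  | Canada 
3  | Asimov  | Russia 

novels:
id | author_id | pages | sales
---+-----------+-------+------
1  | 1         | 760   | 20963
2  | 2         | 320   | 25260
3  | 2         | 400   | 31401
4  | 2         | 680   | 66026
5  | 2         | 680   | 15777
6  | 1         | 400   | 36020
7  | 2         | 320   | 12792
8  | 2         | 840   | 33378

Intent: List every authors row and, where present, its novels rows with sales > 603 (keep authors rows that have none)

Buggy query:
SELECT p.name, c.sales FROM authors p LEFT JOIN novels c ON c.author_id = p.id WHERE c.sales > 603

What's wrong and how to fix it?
Bug: Filtering c.sales in WHERE discards the NULL rows produced by LEFT JOIN, turning it into an inner join

Fix: Put 'c.sales > 603' in the JOIN's ON clause instead of WHERE

Corrected query:
SELECT p.name, c.sales FROM authors p LEFT JOIN novels c ON c.author_id = p.id AND c.sales > 603

Result:
name    | sales
--------+------
Tolkien | 20963
Tolkien | 36020
Borges  | 12792
Borges  | 15777
Borges  | 25260
Borges  | 31401
Borges  | 33378
Borges  | 66026
Asimov  | NULL 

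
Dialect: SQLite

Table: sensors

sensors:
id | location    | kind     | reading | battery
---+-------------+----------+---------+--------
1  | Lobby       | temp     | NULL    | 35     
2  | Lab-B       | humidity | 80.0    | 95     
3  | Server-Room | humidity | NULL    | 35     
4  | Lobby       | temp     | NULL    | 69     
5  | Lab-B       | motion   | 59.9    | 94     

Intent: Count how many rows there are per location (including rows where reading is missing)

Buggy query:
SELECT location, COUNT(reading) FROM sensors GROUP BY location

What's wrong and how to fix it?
Bug: COUNT(column) counts non-NULL values only; rows with NULL reading aren't counted

Fix: Replace COUNT(reading) with COUNT(*)

Corrected query:
SELECT location, COUNT(*) FROM sensors GROUP BY location

Result:
location    | COUNT(*)
------------+---------
Lab-B       | 2       
Lobby       | 2       
Server-Room | 1       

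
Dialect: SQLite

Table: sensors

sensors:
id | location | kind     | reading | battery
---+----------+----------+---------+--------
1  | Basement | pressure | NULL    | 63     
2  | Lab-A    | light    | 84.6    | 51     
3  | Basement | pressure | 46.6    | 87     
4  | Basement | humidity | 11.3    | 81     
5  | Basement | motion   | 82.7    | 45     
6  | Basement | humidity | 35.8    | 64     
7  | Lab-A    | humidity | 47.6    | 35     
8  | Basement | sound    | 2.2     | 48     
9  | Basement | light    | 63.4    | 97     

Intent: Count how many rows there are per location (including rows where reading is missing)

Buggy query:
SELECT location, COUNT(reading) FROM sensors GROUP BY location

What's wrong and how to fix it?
Bug: COUNT(column) counts non-NULL values only; rows with NULL reading aren't counted

Fix: Use COUNT(*) to count all rows regardless of NULL

Corrected query:
SELECT location, COUNT(*) FROM sensors GROUP BY location

Result:
location | COUNT(*)
---------+---------
Basement | 7       
Lab-A    | 2       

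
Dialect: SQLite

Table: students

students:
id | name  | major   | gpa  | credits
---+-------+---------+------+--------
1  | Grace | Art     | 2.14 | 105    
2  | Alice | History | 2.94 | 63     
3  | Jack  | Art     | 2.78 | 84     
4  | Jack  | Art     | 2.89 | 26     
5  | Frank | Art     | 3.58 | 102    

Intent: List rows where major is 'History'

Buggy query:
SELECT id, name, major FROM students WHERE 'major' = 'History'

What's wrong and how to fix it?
Bug: Single quotes denote string literals in SQL; the column name is being compared as a constant string

Fix: Reference the column as major without single quotes

Corrected query:
SELECT id, name, major FROM students WHERE major = 'History'

Result:
id | name  | major  
---+-------+--------
2  | Alice | History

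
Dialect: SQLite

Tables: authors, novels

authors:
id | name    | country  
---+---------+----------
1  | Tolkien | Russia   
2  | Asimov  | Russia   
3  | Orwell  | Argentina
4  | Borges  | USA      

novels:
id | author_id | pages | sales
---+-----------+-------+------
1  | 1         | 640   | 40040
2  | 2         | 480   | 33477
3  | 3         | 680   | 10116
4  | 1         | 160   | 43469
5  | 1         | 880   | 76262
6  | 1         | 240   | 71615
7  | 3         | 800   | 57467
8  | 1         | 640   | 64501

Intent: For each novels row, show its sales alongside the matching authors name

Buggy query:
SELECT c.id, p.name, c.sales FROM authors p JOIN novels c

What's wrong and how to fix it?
Bug: Missing join condition: each novels row is matched to all authors rows instead of just its own

Fix: Add ON c.author_id = p.id to the JOIN

Corrected query:
SELECT c.id, p.name, c.sales FROM authors p JOIN novels c ON c.author_id = p.id

Result:
id | name    | sales
---+---------+------
1  | Tolkien | 40040
2  | Asimov  | 33477
3  | Orwell  | 10116
4  | Tolkien | 43469
5  | Tolkien | 76262
6  | Tolkien | 71615
7  | Orwell  | 57467
8  | Tolkien | 64501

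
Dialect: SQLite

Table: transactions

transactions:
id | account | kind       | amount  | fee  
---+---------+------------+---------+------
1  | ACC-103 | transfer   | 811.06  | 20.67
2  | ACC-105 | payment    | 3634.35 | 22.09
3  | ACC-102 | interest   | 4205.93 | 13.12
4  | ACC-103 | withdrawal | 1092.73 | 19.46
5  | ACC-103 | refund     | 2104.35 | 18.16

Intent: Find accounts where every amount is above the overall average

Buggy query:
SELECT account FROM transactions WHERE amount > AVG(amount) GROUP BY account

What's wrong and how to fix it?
Bug: WHERE evaluates per row before aggregation, so AVG() is unavailable

Fix: Compute the overall average in a scalar subquery and compare each group's MIN against it in HAVING

Corrected query:
SELECT account FROM transactions GROUP BY account HAVING MIN(amount) > (SELECT AVG(amount) FROM transactions)

Result:
account
-------
ACC-102
ACC-105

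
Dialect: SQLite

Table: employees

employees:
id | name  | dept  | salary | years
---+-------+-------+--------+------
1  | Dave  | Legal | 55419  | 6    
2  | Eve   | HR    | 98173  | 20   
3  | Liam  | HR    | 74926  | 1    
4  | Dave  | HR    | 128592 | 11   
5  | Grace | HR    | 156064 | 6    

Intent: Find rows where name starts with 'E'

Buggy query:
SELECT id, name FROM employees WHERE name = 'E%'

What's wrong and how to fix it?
Bug: Wildcards only work with LIKE; '=' treats '%' as a literal character

Fix: Replace '=' with LIKE so 'E%' is treated as a pattern

Corrected query:
SELECT id, name FROM employees WHERE name LIKE 'E%'

Result:
id | name
---+-----
2  | Eve 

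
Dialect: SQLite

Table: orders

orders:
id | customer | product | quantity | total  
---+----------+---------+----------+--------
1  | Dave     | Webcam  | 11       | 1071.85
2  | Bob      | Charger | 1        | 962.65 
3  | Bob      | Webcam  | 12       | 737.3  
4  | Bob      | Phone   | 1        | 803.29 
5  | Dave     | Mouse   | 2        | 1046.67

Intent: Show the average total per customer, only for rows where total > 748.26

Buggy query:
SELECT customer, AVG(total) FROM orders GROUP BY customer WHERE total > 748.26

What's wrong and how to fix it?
Bug: Row-level WHERE must come before GROUP BY in the clause order

Fix: Place WHERE between FROM and GROUP BY

Corrected query:
SELECT customer, AVG(total) FROM orders WHERE total > 748.26 GROUP BY customer

Result:
customer | AVG(total)
---------+-----------
Bob      | 882.97    
Dave     | 1059.26   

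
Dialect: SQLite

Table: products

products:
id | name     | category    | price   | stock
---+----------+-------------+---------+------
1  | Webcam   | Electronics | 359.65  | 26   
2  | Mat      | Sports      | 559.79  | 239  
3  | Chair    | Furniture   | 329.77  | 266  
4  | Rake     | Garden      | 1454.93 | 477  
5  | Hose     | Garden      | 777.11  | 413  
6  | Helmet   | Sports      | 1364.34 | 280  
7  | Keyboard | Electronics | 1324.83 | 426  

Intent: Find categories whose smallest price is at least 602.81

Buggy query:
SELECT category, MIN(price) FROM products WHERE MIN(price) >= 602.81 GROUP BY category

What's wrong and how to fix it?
Bug: Aggregates like MIN are computed per group after WHERE runs

Fix: Replace WHERE with HAVING after the GROUP BY

Corrected query:
SELECT category, MIN(price) FROM products GROUP BY category HAVING MIN(price) >= 602.81

Result:
category | MIN(price)
---------+-----------
Garden   | 777.11    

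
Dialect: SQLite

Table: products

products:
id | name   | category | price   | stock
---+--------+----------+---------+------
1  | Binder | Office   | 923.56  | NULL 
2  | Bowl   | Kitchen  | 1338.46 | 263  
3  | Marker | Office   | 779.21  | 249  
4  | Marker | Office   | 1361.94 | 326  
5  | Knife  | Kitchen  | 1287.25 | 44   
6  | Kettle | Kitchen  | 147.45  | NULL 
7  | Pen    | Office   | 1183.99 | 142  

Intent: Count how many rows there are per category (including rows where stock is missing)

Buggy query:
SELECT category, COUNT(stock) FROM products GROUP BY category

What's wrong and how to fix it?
Bug: COUNT(stock) skips NULLs, so groups with missing stock are undercounted

Fix: Replace COUNT(stock) with COUNT(*)

Corrected query:
SELECT category, COUNT(*) FROM products GROUP BY category

Result:
category | COUNT(*)
---------+---------
Kitchen  | 3       
Office   | 4       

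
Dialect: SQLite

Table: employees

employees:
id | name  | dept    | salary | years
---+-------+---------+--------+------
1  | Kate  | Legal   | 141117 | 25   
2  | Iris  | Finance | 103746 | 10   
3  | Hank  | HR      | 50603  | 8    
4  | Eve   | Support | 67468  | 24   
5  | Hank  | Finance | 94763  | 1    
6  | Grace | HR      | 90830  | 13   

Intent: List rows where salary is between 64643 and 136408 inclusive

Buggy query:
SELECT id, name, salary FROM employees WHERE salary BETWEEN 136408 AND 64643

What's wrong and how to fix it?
Bug: The bounds are reversed; BETWEEN a AND b requires a <= b to match anything

Fix: Write BETWEEN 64643 AND 136408

Corrected query:
SELECT id, name, salary FROM employees WHERE salary BETWEEN 64643 AND 136408

Result:
id | name  | salary
---+-------+-------
2  | Iris  | 103746
4  | Eve   | 67468 
5  | Hank  | 94763 
6  | Grace | 90830 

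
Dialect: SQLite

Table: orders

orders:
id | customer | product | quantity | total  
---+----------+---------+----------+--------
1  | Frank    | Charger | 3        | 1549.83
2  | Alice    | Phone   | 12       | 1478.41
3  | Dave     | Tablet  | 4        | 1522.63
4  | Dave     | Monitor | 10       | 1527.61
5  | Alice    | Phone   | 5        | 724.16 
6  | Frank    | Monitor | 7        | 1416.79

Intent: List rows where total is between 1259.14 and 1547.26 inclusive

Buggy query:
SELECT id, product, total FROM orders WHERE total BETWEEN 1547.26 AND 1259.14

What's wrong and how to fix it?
Bug: The bounds are reversed; BETWEEN a AND b requires a <= b to match anything

Fix: Write BETWEEN 1259.14 AND 1547.26

Corrected query:
SELECT id, product, total FROM orders WHERE total BETWEEN 1259.14 AND 1547.26

Result:
id | product | total  
---+---------+--------
2  | Phone   | 1478.41
3  | Tablet  | 1522.63
4  | Monitor | 1527.61
6  | Monitor | 1416.79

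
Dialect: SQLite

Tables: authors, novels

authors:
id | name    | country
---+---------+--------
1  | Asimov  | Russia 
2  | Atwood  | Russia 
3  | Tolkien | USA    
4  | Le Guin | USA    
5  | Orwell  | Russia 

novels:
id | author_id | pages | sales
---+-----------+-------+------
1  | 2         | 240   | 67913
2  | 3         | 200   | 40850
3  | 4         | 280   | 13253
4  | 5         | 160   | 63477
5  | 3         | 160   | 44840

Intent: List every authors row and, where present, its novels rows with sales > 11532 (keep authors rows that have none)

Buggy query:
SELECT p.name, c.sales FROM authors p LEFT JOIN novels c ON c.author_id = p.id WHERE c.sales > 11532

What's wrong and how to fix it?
Bug: A WHERE condition on the right-hand table after LEFT JOIN drops unmatched parents

Fix: Move the right-table condition into the ON clause so unmatched parents are kept

Corrected query:
SELECT p.name, c.sales FROM authors p LEFT JOIN novels c ON c.author_id = p.id AND c.sales > 11532

Result:
name    | sales
--------+------
Asimov  | NULL 
Atwood  | 67913
Tolkien | 40850
Tolkien | 44840
Le Guin | 13253
Orwell  | 63477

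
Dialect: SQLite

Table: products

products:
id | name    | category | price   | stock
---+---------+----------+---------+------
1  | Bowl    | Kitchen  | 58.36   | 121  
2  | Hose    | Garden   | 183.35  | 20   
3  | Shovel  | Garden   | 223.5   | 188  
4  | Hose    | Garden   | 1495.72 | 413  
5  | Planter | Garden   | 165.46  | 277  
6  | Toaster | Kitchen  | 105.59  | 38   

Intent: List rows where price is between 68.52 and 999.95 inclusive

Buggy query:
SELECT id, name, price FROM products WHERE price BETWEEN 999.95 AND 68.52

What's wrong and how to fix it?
Bug: BETWEEN expects the lower bound first; with 999.95 AND 68.52 the range is empty

Fix: Write BETWEEN 68.52 AND 999.95

Corrected query:
SELECT id, name, price FROM products WHERE price BETWEEN 68.52 AND 999.95

Result:
id | name    | price 
---+---------+-------
2  | Hose    | 183.35
3  | Shovel  | 223.5 
5  | Planter | 165.46
6  | Toaster | 105.59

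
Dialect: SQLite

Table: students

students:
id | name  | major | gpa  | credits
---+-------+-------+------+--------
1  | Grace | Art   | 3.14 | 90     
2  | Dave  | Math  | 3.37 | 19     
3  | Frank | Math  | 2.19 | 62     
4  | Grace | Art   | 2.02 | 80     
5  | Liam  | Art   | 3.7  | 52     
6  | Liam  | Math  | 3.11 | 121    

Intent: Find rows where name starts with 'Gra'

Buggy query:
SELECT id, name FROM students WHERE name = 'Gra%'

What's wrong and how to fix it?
Bug: '=' compares the literal string including the % character; pattern matching needs LIKE

Fix: Use LIKE for wildcard pattern matching

Corrected query:
SELECT id, name FROM students WHERE name LIKE 'Gra%'

Result:
id | name 
---+------
1  | Grace
4  | Grace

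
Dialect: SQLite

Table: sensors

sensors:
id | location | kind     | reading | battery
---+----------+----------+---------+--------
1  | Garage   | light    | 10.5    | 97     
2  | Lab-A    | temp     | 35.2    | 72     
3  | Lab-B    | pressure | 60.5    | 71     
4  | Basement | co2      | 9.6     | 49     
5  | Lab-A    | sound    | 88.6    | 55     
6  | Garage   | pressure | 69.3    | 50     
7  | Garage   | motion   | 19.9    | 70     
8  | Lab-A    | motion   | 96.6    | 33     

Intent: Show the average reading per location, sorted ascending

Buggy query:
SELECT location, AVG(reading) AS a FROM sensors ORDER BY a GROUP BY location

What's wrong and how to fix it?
Bug: ORDER BY appears before GROUP BY; SQL clause order requires GROUP BY first

Fix: Reorder: SELECT … FROM … GROUP BY … ORDER BY …

Corrected query:
SELECT location, AVG(reading) AS a FROM sensors GROUP BY location ORDER BY a

Result:
location | a        
---------+----------
Basement | 9.6      
Garage   | 33.233333
Lab-B    | 60.5     
Lab-A    | 73.466667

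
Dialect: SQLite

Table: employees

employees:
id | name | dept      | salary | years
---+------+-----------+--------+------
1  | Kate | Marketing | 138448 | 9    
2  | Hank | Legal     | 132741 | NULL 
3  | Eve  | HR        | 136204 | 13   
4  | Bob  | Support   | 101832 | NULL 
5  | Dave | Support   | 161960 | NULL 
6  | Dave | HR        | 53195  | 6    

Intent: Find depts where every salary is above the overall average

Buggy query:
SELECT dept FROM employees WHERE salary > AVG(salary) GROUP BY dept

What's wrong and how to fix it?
Bug: WHERE evaluates per row before aggregation, so AVG() is unavailable

Fix: Use a subquery for AVG and a HAVING MIN(...) filter so the condition holds for every row in the group

Corrected query:
SELECT dept FROM employees GROUP BY dept HAVING MIN(salary) > (SELECT AVG(salary) FROM employees)

Result:
dept     
---------
Legal    
Marketing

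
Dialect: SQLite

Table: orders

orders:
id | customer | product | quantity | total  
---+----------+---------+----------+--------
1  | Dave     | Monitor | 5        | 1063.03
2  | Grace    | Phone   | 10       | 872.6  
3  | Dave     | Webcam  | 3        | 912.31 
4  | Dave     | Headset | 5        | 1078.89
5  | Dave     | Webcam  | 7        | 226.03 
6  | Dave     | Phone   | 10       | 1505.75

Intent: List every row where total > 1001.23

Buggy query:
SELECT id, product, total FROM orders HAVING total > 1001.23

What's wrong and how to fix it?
Bug: HAVING filters the output of aggregation, but this query has no GROUP BY and no aggregate functions, so SQLite rejects it (HAVING clause on a non-aggregate query); the condition here is per row

Fix: Replace HAVING with WHERE since the condition applies to individual rows

Corrected query:
SELECT id, product, total FROM orders WHERE total > 1001.23

Result:
id | product | total  
---+---------+--------
1  | Monitor | 1063.03
4  | Headset | 1078.89
6  | Phone   | 1505.75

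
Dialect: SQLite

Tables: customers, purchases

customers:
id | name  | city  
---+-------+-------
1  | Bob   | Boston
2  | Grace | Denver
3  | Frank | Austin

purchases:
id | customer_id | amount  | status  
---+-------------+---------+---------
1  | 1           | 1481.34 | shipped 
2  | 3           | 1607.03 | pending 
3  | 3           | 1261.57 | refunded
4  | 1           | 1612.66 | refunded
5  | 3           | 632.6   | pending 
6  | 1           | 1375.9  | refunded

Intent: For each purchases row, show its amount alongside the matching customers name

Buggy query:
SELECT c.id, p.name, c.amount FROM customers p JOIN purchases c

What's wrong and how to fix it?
Bug: Missing join condition: each purchases row is matched to all customers rows instead of just its own

Fix: Specify the join condition linking the foreign key to the parent id

Corrected query:
SELECT c.id, p.name, c.amount FROM customers p JOIN purchases c ON c.customer_id = p.id

Result:
id | name  | amount 
---+-------+--------
1  | Bob   | 1481.34
2  | Frank | 1607.03
3  | Frank | 1261.57
4  | Bob   | 1612.66
5  | Frank | 632.6  
6  | Bob   | 1375.9 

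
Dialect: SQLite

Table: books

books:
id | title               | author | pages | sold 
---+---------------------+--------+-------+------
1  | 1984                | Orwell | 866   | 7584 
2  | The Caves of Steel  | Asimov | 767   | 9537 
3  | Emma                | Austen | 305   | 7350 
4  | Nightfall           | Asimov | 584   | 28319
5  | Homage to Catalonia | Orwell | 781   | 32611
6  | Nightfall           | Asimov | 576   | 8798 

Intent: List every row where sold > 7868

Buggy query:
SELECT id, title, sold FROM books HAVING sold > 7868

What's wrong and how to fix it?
Bug: HAVING filters the output of aggregation, but this query has no GROUP BY and no aggregate functions, so SQLite rejects it (HAVING clause on a non-aggregate query); the condition here is per row

Fix: Use WHERE for row-level filtering

Corrected query:
SELECT id, title, sold FROM books WHERE sold > 7868

Result:
id | title               | sold 
---+---------------------+------
2  | The Caves of Steel  | 9537 
4  | Nightfall           | 28319
5  | Homage to Catalonia | 32611
6  | Nightfall           | 8798 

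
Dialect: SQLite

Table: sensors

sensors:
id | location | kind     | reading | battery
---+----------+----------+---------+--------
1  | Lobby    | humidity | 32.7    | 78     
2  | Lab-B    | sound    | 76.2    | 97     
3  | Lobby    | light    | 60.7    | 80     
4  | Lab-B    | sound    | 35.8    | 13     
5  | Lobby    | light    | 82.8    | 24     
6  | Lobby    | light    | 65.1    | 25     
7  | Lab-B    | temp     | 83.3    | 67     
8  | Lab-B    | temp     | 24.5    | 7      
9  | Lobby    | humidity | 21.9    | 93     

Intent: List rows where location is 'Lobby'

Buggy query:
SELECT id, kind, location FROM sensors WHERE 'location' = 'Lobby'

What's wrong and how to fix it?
Bug: 'location' in single quotes is a string literal, not the column; the comparison is literal-vs-literal and never true

Fix: Remove the quotes around the column name (or use double quotes for an identifier)

Corrected query:
SELECT id, kind, location FROM sensors WHERE location = 'Lobby'

Result:
id | kind     | location
---+----------+---------
1  | humidity | Lobby   
3  | light    | Lobby   
5  | light    | Lobby   
6  | light    | Lobby   
9  | humidity | Lobby   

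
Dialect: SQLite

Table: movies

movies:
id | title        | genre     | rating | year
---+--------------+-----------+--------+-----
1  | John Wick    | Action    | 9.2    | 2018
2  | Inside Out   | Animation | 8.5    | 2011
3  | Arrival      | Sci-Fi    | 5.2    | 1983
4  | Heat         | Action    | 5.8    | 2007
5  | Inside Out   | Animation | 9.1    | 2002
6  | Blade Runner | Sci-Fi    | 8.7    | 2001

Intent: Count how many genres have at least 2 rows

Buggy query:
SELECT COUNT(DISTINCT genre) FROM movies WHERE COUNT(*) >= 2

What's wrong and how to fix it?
Bug: COUNT(*) cannot appear in WHERE; the per-group count doesn't exist yet

Fix: Group first with HAVING COUNT(*) >= 2, then COUNT the resulting groups

Corrected query:
SELECT COUNT(*) FROM (SELECT genre FROM movies GROUP BY genre HAVING COUNT(*) >= 2)

Result:
COUNT(*)
--------
3       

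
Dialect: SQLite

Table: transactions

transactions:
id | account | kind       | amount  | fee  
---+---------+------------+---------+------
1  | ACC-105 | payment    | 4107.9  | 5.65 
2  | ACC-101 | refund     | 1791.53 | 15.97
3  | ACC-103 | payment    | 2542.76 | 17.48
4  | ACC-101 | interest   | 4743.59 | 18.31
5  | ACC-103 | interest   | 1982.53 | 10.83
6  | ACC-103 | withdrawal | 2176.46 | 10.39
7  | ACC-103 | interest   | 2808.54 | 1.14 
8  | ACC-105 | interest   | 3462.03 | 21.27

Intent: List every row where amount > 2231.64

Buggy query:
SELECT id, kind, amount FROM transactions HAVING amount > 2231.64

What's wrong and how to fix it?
Bug: HAVING filters the output of aggregation, but this query has no GROUP BY and no aggregate functions, so SQLite rejects it (HAVING clause on a non-aggregate query); the condition here is per row

Fix: Replace HAVING with WHERE since the condition applies to individual rows

Corrected query:
SELECT id, kind, amount FROM transactions WHERE amount > 2231.64

Result:
id | kind     | amount 
---+----------+--------
1  | payment  | 4107.9 
3  | payment  | 2542.76
4  | interest | 4743.59
7  | interest | 2808.54
8  | interest | 3462.03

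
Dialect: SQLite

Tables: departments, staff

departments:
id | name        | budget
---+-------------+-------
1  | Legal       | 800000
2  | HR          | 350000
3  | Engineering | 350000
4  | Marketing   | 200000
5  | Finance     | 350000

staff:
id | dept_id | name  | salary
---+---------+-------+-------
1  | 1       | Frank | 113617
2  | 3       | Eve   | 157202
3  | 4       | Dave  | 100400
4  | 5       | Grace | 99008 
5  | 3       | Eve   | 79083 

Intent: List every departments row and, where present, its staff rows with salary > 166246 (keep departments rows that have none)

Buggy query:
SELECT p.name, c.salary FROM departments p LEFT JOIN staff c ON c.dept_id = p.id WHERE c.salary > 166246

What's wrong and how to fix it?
Bug: A WHERE condition on the right-hand table after LEFT JOIN drops unmatched parents

Fix: Move the right-table condition into the ON clause so unmatched parents are kept

Corrected query:
SELECT p.name, c.salary FROM departments p LEFT JOIN staff c ON c.dept_id = p.id AND c.salary > 166246

Result:
name        | salary
------------+-------
Legal       | NULL  
HR          | NULL  
Engineering | NULL  
Marketing   | NULL  
Finance     | NULL  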